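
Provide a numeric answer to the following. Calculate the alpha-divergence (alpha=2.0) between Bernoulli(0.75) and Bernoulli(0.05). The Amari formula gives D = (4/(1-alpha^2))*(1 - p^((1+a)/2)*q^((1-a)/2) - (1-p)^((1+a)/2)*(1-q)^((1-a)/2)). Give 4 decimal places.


Amari alpha-divergence:
D = (4/(1-alpha^2))*(1 - p^((1+a)/2)*q^((1-a)/2) - (1-p)^((1+a)/2)*(1-q)^((1-a)/2)).
alpha = 2.0, p = 0.75, q = 0.05.
e1 = (1+alpha)/2 = 1.5, e2 = (1-alpha)/2 = -0.5.
t1 = p^e1 * q^e2 = 0.75^1.5 * 0.05^-0.5 = 2.904738.
t2 = (1-p)^e1 * (1-q)^e2 = 0.25^1.5 * 0.95^-0.5 = 0.128247.
4/(1-alpha^2) = -1.333333.
D = -1.333333*(1 - 2.904738 - 0.128247) = 2.7106

2.7106


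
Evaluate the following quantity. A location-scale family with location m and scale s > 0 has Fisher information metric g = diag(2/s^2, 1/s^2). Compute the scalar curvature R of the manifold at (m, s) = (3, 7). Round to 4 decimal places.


The metric has the form g = (A dm^2 + B ds^2)/s^2 with A = 2, B = 1.
Substitute u = sqrt(A/B)*m: g = B*(du^2 + ds^2)/s^2, i.e. B times the
Poincare upper half-plane metric, which has constant Gaussian curvature -1.
Scaling a 2D metric by a constant c divides the Gaussian curvature by c,
so K = -1/B = -1/(1) = -1.0000 everywhere (the point (m, s) = (3, 7) is irrelevant:
the curvature is constant).
Scalar curvature in dimension 2: R = 2K = -2/(1) = -2.0000.

-2.0000


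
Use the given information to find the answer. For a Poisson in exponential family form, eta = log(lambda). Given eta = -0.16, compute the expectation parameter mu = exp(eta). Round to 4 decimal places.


Expectation parameter for Poisson exponential family:
mu = exp(eta).
eta = -0.16.
mu = exp(-0.16) = 0.8521

0.8521


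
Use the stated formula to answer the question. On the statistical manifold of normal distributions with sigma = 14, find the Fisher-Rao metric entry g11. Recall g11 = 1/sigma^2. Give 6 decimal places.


For the 2-parameter normal family, the Fisher metric has:
  g11 = 1/sigma^2, g22 = 2/sigma^2.
sigma = 14, sigma^2 = 196.
g11 = 0.005102

0.005102


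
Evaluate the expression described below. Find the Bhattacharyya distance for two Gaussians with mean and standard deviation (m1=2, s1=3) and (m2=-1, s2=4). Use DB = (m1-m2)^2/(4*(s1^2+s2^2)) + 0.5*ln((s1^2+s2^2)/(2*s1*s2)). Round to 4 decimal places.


Bhattacharyya distance between two Gaussians:
DB = (m1-m2)^2/(4*(s1^2+s2^2)) + (1/2)*ln((s1^2+s2^2)/(2*s1*s2)).
(m1-m2)^2 = (3)^2 = 9.
s1^2+s2^2 = 9 + 16 = 25.
term1 = 9/100 = 0.09.
term2 = 0.5*ln(25/24.0) = 0.020411.
DB = 0.09 + 0.020411 = 0.1104

0.1104


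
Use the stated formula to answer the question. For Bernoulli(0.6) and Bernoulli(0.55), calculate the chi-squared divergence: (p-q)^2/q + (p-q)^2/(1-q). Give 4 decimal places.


Chi-squared divergence between Bernoulli distributions:
chi^2 = (p-q)^2/q + (p-q)^2/(1-q).
p = 0.6, q = 0.55, p-q = 0.05.
(p-q)^2 = 0.0025.
term1 = 0.0025/0.55 = 0.004545.
term2 = 0.0025/0.45 = 0.005556.
chi^2 = 0.004545 + 0.005556 = 0.0101

0.0101


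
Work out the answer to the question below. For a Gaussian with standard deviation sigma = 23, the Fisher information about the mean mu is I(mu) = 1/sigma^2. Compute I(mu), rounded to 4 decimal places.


The Fisher information for the mean of a normal distribution is I(mu) = 1/sigma^2.
sigma = 23, so sigma^2 = 529.
I(mu) = 1/529 = 0.0019

0.0019


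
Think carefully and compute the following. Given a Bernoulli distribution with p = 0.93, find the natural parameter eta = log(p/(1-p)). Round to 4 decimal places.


Natural parameter for Bernoulli: eta = log(p/(1-p)).
p = 0.93, 1-p = 0.07.
p/(1-p) = 13.285714.
eta = log(13.285714) = 2.5867

2.5867


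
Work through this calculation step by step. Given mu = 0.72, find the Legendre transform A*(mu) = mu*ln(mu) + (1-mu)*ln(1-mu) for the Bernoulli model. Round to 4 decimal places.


Legendre transform for Bernoulli:
A*(mu) = mu*log(mu) + (1-mu)*log(1-mu).
mu = 0.72, 1-mu = 0.28.
mu*log(mu) = 0.72*log(0.72) = -0.236523.
(1-mu)*log(1-mu) = 0.28*log(0.28) = -0.35643.
A* = -0.236523 + -0.35643 = -0.5930

-0.5930


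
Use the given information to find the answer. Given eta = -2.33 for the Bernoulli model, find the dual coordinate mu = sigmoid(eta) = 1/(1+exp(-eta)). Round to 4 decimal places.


Dual coordinate (expectation parameter) for Bernoulli:
mu = 1/(1+exp(-eta)).
eta = -2.33.
exp(-eta) = exp(2.33) = 10.277942.
mu = 1/(1+10.277942) = 0.0887

0.0887


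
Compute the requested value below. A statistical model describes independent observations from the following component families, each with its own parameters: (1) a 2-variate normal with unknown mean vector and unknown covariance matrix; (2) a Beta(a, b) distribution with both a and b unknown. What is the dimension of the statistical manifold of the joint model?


The dimension of a statistical manifold equals the number of free
(independent) real parameters of the model. For a product of independent
blocks the parameter counts add.
- 2-variate normal: 2 (mean) + 2*3/2 = 3 (symmetric covariance) = 5.
- Beta (a, b): 2.
Total = 5 + 2 = 7.
Dimension = 7

7


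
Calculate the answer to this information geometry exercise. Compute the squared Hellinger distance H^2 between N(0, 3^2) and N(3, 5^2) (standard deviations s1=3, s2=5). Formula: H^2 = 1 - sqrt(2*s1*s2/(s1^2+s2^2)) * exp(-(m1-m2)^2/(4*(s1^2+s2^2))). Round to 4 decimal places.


Squared Hellinger distance for Gaussians:
H^2 = 1 - sqrt(2*s1*s2/(s1^2+s2^2)) * exp(-(m1-m2)^2/(4*(s1^2+s2^2))).
s1^2 = 9, s2^2 = 25, s1^2+s2^2 = 34.
sqrt(2*3*5/(34)) = 0.939336.
(m1-m2)^2 = (-3)^2 = 9.
exp(-9/(4*34)) = exp(-0.066176) = 0.935966.
H^2 = 1 - 0.939336*0.935966 = 0.1208

0.1208


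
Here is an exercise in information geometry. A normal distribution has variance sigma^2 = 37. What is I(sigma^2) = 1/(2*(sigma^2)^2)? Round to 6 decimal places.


Fisher information for variance: I(sigma^2) = 1/(2*sigma^4).
sigma^2 = 37, so sigma^4 = 1369.
I = 1/(2*1369) = 1/2738 = 0.000365

0.000365


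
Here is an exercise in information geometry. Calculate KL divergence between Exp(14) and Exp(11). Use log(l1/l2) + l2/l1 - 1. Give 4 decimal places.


KL divergence for exponential family:
KL = log(l1/l2) + l2/l1 - 1.
log(14/11) = 0.241162.
11/14 = 0.785714.
KL = 0.241162 + 0.785714 - 1 = 0.0269

0.0269


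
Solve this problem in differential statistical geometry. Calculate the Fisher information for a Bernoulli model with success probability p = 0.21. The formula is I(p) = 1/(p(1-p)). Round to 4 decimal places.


For Bernoulli(p), Fisher information is I(p) = 1/(p*(1-p)).
p = 0.21, 1-p = 0.79.
p*(1-p) = 0.1659.
I(p) = 1/0.1659 = 6.0277

6.0277


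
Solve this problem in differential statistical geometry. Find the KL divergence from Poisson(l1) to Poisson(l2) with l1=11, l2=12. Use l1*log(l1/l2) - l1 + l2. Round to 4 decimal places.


KL divergence for Poisson:
KL = l1*log(l1/l2) - l1 + l2.
l1 = 11, l2 = 12.
log(11/12) = -0.087011.
l1*log(l1/l2) = 11 * -0.087011 = -0.957125.
KL = -0.957125 - 11 + 12 = 0.0429

0.0429


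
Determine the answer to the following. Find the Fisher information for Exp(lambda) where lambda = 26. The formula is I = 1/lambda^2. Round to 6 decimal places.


Fisher information for exponential: I(lambda) = 1/lambda^2.
lambda = 26, lambda^2 = 676.
I = 1/676 = 0.001479

0.001479


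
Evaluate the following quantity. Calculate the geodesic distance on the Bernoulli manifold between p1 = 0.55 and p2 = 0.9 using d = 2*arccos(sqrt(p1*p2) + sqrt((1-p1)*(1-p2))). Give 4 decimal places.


Geodesic distance on Bernoulli manifold:
d(p1,p2) = 2*arccos(sqrt(p1*p2) + sqrt((1-p1)*(1-p2))).
sqrt(p1*p2) = sqrt(0.55*0.9) = 0.703562.
sqrt((1-p1)*(1-p2)) = sqrt(0.45*0.1) = 0.212132.
arg = 0.703562 + 0.212132 = 0.915694.
d = 2*arccos(0.915694) = 0.8271

0.8271


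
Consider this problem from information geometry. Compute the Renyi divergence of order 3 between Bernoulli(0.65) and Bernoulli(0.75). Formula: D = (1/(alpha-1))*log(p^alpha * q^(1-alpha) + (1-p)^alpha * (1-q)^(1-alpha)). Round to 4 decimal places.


Renyi divergence of order alpha between Bernoulli distributions:
D = (1/(alpha-1))*log(p^alpha * q^(1-alpha) + (1-p)^alpha * (1-q)^(1-alpha)).
alpha = 3, p = 0.65, q = 0.75.
p^alpha * q^(1-alpha) = 0.65^3 * 0.75^-2 = 0.488222.
(1-p)^alpha * (1-q)^(1-alpha) = 0.35^3 * 0.25^-2 = 0.686.
sum = 0.488222 + 0.686 = 1.174222.
D = (1/2)*log(1.174222) = 0.0803

0.0803


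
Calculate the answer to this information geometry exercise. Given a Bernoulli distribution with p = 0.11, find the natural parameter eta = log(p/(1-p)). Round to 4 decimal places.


Natural parameter for Bernoulli: eta = log(p/(1-p)).
p = 0.11, 1-p = 0.89.
p/(1-p) = 0.123596.
eta = log(0.123596) = -2.0907

-2.0907


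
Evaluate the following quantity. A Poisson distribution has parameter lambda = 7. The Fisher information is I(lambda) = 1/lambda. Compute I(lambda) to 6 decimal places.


Fisher information for Poisson: I(lambda) = 1/lambda.
lambda = 7.
I(lambda) = 1/7 = 0.142857

0.142857


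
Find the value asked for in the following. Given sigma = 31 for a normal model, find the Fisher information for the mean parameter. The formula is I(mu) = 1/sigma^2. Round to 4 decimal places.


The Fisher information for the mean of a normal distribution is I(mu) = 1/sigma^2.
sigma = 31, so sigma^2 = 961.
I(mu) = 1/961 = 0.0010

0.0010


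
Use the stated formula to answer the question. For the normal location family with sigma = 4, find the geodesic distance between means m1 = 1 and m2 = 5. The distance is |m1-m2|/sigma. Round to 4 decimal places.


On the fixed-variance normal subfamily, geodesic distance = |m1-m2|/sigma.
|1 - 5| = 4.
sigma = 4.
d = 4/4 = 1.0000

1.0000


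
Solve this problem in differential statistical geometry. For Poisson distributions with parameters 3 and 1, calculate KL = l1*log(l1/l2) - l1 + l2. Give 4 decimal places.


KL divergence for Poisson:
KL = l1*log(l1/l2) - l1 + l2.
l1 = 3, l2 = 1.
log(3/1) = 1.098612.
l1*log(l1/l2) = 3 * 1.098612 = 3.295837.
KL = 3.295837 - 3 + 1 = 1.2958

1.2958


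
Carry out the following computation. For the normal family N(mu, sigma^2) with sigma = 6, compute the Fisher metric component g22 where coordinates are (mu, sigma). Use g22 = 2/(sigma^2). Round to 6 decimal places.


For the 2-parameter normal family, the Fisher metric has:
  g11 = 1/sigma^2, g22 = 2/sigma^2.
sigma = 6, sigma^2 = 36.
g22 = 0.055556

0.055556


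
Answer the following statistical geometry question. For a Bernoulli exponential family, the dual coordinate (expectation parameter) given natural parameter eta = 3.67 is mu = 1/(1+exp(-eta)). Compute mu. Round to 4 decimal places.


Dual coordinate (expectation parameter) for Bernoulli:
mu = 1/(1+exp(-eta)).
eta = 3.67.
exp(-eta) = exp(-3.67) = 0.025476.
mu = 1/(1+0.025476) = 0.9752

0.9752


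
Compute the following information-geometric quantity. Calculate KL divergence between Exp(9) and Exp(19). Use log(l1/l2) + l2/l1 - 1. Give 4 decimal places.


KL divergence for exponential family:
KL = log(l1/l2) + l2/l1 - 1.
log(9/19) = -0.747214.
19/9 = 2.111111.
KL = -0.747214 + 2.111111 - 1 = 0.3639

0.3639


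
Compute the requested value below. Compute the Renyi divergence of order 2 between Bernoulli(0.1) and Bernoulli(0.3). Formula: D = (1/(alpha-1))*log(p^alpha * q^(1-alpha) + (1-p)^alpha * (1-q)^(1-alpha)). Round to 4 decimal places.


Renyi divergence of order alpha between Bernoulli distributions:
D = (1/(alpha-1))*log(p^alpha * q^(1-alpha) + (1-p)^alpha * (1-q)^(1-alpha)).
alpha = 2, p = 0.1, q = 0.3.
p^alpha * q^(1-alpha) = 0.1^2 * 0.3^-1 = 0.033333.
(1-p)^alpha * (1-q)^(1-alpha) = 0.9^2 * 0.7^-1 = 1.157143.
sum = 0.033333 + 1.157143 = 1.190476.
D = (1/1)*log(1.190476) = 0.1744

0.1744


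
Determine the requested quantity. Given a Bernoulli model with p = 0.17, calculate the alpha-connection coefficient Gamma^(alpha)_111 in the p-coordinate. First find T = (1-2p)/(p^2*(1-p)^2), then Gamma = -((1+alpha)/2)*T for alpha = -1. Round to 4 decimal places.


Skewness (Amari-Chentsov) tensor: T = (1-2p)/(p^2*(1-p)^2).
p = 0.17, 1-2p = 0.66, p^2 = 0.0289, (1-p)^2 = 0.6889.
T = 0.66/(0.0289 * 0.6889) = 33.150487.
In the p-coordinate, Gamma^(alpha) = Gamma^(0) - (alpha/2)*T with Gamma^(0) = (1/2)*g'(p) = -T/2,
so Gamma^(alpha) = -((1+alpha)/2)*T.
alpha = -1, -(1+alpha)/2 = 0.0.
Gamma = 0.0 * 33.150487 = 0.0000

0.0000


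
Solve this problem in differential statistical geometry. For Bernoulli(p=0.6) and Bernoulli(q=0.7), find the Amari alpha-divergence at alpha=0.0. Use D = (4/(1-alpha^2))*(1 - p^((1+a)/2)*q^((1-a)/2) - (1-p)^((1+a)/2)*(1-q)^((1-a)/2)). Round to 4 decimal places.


Amari alpha-divergence:
D = (4/(1-alpha^2))*(1 - p^((1+a)/2)*q^((1-a)/2) - (1-p)^((1+a)/2)*(1-q)^((1-a)/2)).
alpha = 0.0, p = 0.6, q = 0.7.
e1 = (1+alpha)/2 = 0.5, e2 = (1-alpha)/2 = 0.5.
t1 = p^e1 * q^e2 = 0.6^0.5 * 0.7^0.5 = 0.648074.
t2 = (1-p)^e1 * (1-q)^e2 = 0.4^0.5 * 0.3^0.5 = 0.34641.
4/(1-alpha^2) = 4.0.
D = 4.0*(1 - 0.648074 - 0.34641) = 0.0221

0.0221


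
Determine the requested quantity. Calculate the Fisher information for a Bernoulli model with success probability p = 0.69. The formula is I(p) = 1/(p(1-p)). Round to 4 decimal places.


For Bernoulli(p), Fisher information is I(p) = 1/(p*(1-p)).
p = 0.69, 1-p = 0.31.
p*(1-p) = 0.2139.
I(p) = 1/0.2139 = 4.6751

4.6751


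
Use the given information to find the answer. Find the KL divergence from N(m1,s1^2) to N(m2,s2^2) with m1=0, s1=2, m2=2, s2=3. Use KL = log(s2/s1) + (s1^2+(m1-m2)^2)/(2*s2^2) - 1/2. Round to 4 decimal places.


KL divergence between normal distributions:
KL = log(s2/s1) + (s1^2 + (m1-m2)^2)/(2*s2^2) - 1/2.
log(3/2) = 0.405465.
(2^2 + (0-2)^2)/(2*3^2) = (4 + 4)/18 = 0.444444.
KL = 0.405465 + 0.444444 - 0.5 = 0.3499

0.3499


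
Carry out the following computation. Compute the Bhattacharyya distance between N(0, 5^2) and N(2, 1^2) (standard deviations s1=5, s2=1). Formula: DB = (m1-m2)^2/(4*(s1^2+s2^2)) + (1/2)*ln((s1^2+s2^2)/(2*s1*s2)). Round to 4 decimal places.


Bhattacharyya distance between two Gaussians:
DB = (m1-m2)^2/(4*(s1^2+s2^2)) + (1/2)*ln((s1^2+s2^2)/(2*s1*s2)).
(m1-m2)^2 = (-2)^2 = 4.
s1^2+s2^2 = 25 + 1 = 26.
term1 = 4/104 = 0.038462.
term2 = 0.5*ln(26/10.0) = 0.477756.
DB = 0.038462 + 0.477756 = 0.5162

0.5162


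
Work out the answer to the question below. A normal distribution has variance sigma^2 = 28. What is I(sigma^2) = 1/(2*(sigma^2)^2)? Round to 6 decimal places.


Fisher information for variance: I(sigma^2) = 1/(2*sigma^4).
sigma^2 = 28, so sigma^4 = 784.
I = 1/(2*784) = 1/1568 = 0.000638

0.000638


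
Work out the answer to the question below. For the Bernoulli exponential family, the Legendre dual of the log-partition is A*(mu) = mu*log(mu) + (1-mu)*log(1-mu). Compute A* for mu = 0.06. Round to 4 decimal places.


Legendre transform for Bernoulli:
A*(mu) = mu*log(mu) + (1-mu)*log(1-mu).
mu = 0.06, 1-mu = 0.94.
mu*log(mu) = 0.06*log(0.06) = -0.168805.
(1-mu)*log(1-mu) = 0.94*log(0.94) = -0.058163.
A* = -0.168805 + -0.058163 = -0.2270

-0.2270


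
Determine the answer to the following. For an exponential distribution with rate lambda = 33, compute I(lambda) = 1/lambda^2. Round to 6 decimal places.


Fisher information for exponential: I(lambda) = 1/lambda^2.
lambda = 33, lambda^2 = 1089.
I = 1/1089 = 0.000918

0.000918


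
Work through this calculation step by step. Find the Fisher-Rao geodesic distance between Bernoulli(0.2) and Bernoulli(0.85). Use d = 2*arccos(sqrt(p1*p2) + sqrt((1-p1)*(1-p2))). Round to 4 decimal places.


Geodesic distance on Bernoulli manifold:
d(p1,p2) = 2*arccos(sqrt(p1*p2) + sqrt((1-p1)*(1-p2))).
sqrt(p1*p2) = sqrt(0.2*0.85) = 0.412311.
sqrt((1-p1)*(1-p2)) = sqrt(0.8*0.15) = 0.34641.
arg = 0.412311 + 0.34641 = 0.758721.
d = 2*arccos(0.758721) = 1.4189

1.4189


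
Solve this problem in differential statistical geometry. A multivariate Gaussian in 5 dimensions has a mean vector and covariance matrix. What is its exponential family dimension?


Exponential family dimension calculation:
For 5-dim MVN: mean has 5 params, covariance has 5*6/2 = 15 unique entries.
Total dim = 5 + 15 = 20.

20


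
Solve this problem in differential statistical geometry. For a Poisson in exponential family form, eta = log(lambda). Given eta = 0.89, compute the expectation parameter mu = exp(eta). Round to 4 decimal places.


Expectation parameter for Poisson exponential family:
mu = exp(eta).
eta = 0.89.
mu = exp(0.89) = 2.4351

2.4351


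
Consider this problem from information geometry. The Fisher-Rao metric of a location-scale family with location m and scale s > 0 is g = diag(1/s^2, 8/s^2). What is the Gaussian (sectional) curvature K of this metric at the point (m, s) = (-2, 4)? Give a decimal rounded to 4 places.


The metric has the form g = (A dm^2 + B ds^2)/s^2 with A = 1, B = 8.
Substitute u = sqrt(A/B)*m: g = B*(du^2 + ds^2)/s^2, i.e. B times the
Poincare upper half-plane metric, which has constant Gaussian curvature -1.
Scaling a 2D metric by a constant c divides the Gaussian curvature by c,
so K = -1/B = -1/(8) = -0.1250 everywhere (the point (m, s) = (-2, 4) is irrelevant:
the curvature is constant).
The requested Gaussian curvature is K = -0.1250.

-0.1250


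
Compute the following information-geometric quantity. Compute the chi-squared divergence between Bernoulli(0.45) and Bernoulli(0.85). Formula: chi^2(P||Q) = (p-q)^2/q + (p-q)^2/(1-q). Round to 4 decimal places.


Chi-squared divergence between Bernoulli distributions:
chi^2 = (p-q)^2/q + (p-q)^2/(1-q).
p = 0.45, q = 0.85, p-q = -0.4.
(p-q)^2 = 0.16.
term1 = 0.16/0.85 = 0.188235.
term2 = 0.16/0.15 = 1.066667.
chi^2 = 0.188235 + 1.066667 = 1.2549

1.2549


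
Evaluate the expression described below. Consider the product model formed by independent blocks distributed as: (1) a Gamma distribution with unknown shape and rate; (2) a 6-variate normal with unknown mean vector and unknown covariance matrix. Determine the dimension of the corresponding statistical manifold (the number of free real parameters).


The dimension of a statistical manifold equals the number of free
(independent) real parameters of the model. For a product of independent
blocks the parameter counts add.
- Gamma (shape, rate): 2.
- 6-variate normal: 6 (mean) + 6*7/2 = 21 (symmetric covariance) = 27.
Total = 2 + 27 = 29.
Dimension = 29

29


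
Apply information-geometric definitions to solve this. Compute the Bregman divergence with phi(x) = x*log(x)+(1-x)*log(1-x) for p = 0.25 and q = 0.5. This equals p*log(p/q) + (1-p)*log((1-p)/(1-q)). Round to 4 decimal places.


Bregman divergence with negative entropy generator:
D = p*log(p/q) + (1-p)*log((1-p)/(1-q)).
p = 0.25, q = 0.5.
p*log(p/q) = 0.25*log(0.25/0.5) = -0.173287.
(1-p)*log((1-p)/(1-q)) = 0.75*log(0.75/0.5) = 0.304099.
D = -0.173287 + 0.304099 = 0.1308

0.1308


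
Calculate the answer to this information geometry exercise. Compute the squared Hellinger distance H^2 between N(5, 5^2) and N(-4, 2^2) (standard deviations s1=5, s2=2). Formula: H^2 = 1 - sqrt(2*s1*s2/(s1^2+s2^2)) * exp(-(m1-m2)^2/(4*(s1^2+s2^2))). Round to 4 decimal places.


Squared Hellinger distance for Gaussians:
H^2 = 1 - sqrt(2*s1*s2/(s1^2+s2^2)) * exp(-(m1-m2)^2/(4*(s1^2+s2^2))).
s1^2 = 25, s2^2 = 4, s1^2+s2^2 = 29.
sqrt(2*5*2/(29)) = 0.830455.
(m1-m2)^2 = (9)^2 = 81.
exp(-81/(4*29)) = exp(-0.698276) = 0.497442.
H^2 = 1 - 0.830455*0.497442 = 0.5869

0.5869


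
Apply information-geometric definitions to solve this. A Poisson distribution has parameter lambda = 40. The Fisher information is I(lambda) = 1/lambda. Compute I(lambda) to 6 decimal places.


Fisher information for Poisson: I(lambda) = 1/lambda.
lambda = 40.
I(lambda) = 1/40 = 0.025000

0.025000


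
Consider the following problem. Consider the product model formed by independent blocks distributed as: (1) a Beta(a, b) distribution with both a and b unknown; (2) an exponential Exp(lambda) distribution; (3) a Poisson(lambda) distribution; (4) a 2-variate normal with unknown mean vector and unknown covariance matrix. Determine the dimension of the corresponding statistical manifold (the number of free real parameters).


The dimension of a statistical manifold equals the number of free
(independent) real parameters of the model. For a product of independent
blocks the parameter counts add.
- Beta (a, b): 2.
- exponential (lambda): 1.
- Poisson (lambda): 1.
- 2-variate normal: 2 (mean) + 2*3/2 = 3 (symmetric covariance) = 5.
Total = 2 + 1 + 1 + 5 = 9.
Dimension = 9

9


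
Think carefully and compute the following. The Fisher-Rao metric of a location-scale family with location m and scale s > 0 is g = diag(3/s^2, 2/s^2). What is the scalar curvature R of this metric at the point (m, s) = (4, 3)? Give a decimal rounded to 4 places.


The metric has the form g = (A dm^2 + B ds^2)/s^2 with A = 3, B = 2.
Substitute u = sqrt(A/B)*m: g = B*(du^2 + ds^2)/s^2, i.e. B times the
Poincare upper half-plane metric, which has constant Gaussian curvature -1.
Scaling a 2D metric by a constant c divides the Gaussian curvature by c,
so K = -1/B = -1/(2) = -0.5000 everywhere (the point (m, s) = (4, 3) is irrelevant:
the curvature is constant).
Scalar curvature in dimension 2: R = 2K = -2/(2) = -1.0000.

-1.0000


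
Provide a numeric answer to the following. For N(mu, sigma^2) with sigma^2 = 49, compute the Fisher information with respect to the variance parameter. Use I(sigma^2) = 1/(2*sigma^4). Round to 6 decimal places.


Fisher information for variance: I(sigma^2) = 1/(2*sigma^4).
sigma^2 = 49, so sigma^4 = 2401.
I = 1/(2*2401) = 1/4802 = 0.000208

0.000208


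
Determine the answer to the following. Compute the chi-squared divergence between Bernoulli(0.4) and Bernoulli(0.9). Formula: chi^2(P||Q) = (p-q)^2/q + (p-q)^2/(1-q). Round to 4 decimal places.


Chi-squared divergence between Bernoulli distributions:
chi^2 = (p-q)^2/q + (p-q)^2/(1-q).
p = 0.4, q = 0.9, p-q = -0.5.
(p-q)^2 = 0.25.
term1 = 0.25/0.9 = 0.277778.
term2 = 0.25/0.1 = 2.5.
chi^2 = 0.277778 + 2.5 = 2.7778

2.7778


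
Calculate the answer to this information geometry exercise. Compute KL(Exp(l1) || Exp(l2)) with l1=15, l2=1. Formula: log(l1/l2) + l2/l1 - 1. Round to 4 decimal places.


KL divergence for exponential family:
KL = log(l1/l2) + l2/l1 - 1.
log(15/1) = 2.70805.
1/15 = 0.066667.
KL = 2.70805 + 0.066667 - 1 = 1.7747

1.7747


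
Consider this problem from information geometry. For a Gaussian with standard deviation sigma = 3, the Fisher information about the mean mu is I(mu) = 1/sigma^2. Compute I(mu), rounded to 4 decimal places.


The Fisher information for the mean of a normal distribution is I(mu) = 1/sigma^2.
sigma = 3, so sigma^2 = 9.
I(mu) = 1/9 = 0.1111

0.1111


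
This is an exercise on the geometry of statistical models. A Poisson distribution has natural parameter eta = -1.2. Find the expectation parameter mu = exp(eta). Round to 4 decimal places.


Expectation parameter for Poisson exponential family:
mu = exp(eta).
eta = -1.2.
mu = exp(-1.2) = 0.3012

0.3012


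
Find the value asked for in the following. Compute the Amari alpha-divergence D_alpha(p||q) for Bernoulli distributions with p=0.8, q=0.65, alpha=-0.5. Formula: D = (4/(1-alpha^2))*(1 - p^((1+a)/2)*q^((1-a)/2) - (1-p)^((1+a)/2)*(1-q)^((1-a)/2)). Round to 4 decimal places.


Amari alpha-divergence:
D = (4/(1-alpha^2))*(1 - p^((1+a)/2)*q^((1-a)/2) - (1-p)^((1+a)/2)*(1-q)^((1-a)/2)).
alpha = -0.5, p = 0.8, q = 0.65.
e1 = (1+alpha)/2 = 0.25, e2 = (1-alpha)/2 = 0.75.
t1 = p^e1 * q^e2 = 0.8^0.25 * 0.65^0.75 = 0.684633.
t2 = (1-p)^e1 * (1-q)^e2 = 0.2^0.25 * 0.35^0.75 = 0.304305.
4/(1-alpha^2) = 5.333333.
D = 5.333333*(1 - 0.684633 - 0.304305) = 0.0590

0.0590


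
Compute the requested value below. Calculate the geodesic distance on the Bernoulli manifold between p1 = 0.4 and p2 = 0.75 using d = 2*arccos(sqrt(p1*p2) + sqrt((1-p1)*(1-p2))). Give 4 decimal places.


Geodesic distance on Bernoulli manifold:
d(p1,p2) = 2*arccos(sqrt(p1*p2) + sqrt((1-p1)*(1-p2))).
sqrt(p1*p2) = sqrt(0.4*0.75) = 0.547723.
sqrt((1-p1)*(1-p2)) = sqrt(0.6*0.25) = 0.387298.
arg = 0.547723 + 0.387298 = 0.935021.
d = 2*arccos(0.935021) = 0.7250

0.7250


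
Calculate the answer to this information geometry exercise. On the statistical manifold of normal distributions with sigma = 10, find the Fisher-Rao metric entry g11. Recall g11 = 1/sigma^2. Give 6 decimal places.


For the 2-parameter normal family, the Fisher metric has:
  g11 = 1/sigma^2, g22 = 2/sigma^2.
sigma = 10, sigma^2 = 100.
g11 = 0.010000

0.010000


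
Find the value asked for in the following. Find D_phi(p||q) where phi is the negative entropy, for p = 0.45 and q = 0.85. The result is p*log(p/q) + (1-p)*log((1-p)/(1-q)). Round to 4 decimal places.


Bregman divergence with negative entropy generator:
D = p*log(p/q) + (1-p)*log((1-p)/(1-q)).
p = 0.45, q = 0.85.
p*log(p/q) = 0.45*log(0.45/0.85) = -0.286195.
(1-p)*log((1-p)/(1-q)) = 0.55*log(0.55/0.15) = 0.714606.
D = -0.286195 + 0.714606 = 0.4284

0.4284


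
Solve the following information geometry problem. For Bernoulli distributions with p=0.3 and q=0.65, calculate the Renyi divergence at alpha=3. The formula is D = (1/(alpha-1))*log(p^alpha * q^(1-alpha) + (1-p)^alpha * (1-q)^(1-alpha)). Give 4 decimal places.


Renyi divergence of order alpha between Bernoulli distributions:
D = (1/(alpha-1))*log(p^alpha * q^(1-alpha) + (1-p)^alpha * (1-q)^(1-alpha)).
alpha = 3, p = 0.3, q = 0.65.
p^alpha * q^(1-alpha) = 0.3^3 * 0.65^-2 = 0.063905.
(1-p)^alpha * (1-q)^(1-alpha) = 0.7^3 * 0.35^-2 = 2.8.
sum = 0.063905 + 2.8 = 2.863905.
D = (1/2)*log(2.863905) = 0.5261

0.5261


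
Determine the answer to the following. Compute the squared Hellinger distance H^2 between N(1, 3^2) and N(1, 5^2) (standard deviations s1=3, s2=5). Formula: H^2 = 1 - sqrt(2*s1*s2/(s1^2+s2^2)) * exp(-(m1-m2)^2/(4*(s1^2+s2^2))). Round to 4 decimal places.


Squared Hellinger distance for Gaussians:
H^2 = 1 - sqrt(2*s1*s2/(s1^2+s2^2)) * exp(-(m1-m2)^2/(4*(s1^2+s2^2))).
s1^2 = 9, s2^2 = 25, s1^2+s2^2 = 34.
sqrt(2*3*5/(34)) = 0.939336.
(m1-m2)^2 = (0)^2 = 0.
exp(-0/(4*34)) = exp(0.0) = 1.0.
H^2 = 1 - 0.939336*1.0 = 0.0607

0.0607


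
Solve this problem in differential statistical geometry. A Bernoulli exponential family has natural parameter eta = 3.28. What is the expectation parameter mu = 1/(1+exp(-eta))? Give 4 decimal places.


Dual coordinate (expectation parameter) for Bernoulli:
mu = 1/(1+exp(-eta)).
eta = 3.28.
exp(-eta) = exp(-3.28) = 0.037628.
mu = 1/(1+0.037628) = 0.9637

0.9637


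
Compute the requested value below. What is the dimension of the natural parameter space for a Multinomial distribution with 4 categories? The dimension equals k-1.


Exponential family dimension calculation:
For Multinomial with k=4 categories, dim = k-1 = 3.

3


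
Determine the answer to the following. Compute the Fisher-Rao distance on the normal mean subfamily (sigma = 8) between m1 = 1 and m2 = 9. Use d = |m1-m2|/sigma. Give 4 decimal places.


On the fixed-variance normal subfamily, geodesic distance = |m1-m2|/sigma.
|1 - 9| = 8.
sigma = 8.
d = 8/8 = 1.0000

1.0000


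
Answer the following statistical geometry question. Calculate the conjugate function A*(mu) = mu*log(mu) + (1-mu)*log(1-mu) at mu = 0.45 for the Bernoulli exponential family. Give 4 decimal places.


Legendre transform for Bernoulli:
A*(mu) = mu*log(mu) + (1-mu)*log(1-mu).
mu = 0.45, 1-mu = 0.55.
mu*log(mu) = 0.45*log(0.45) = -0.359328.
(1-mu)*log(1-mu) = 0.55*log(0.55) = -0.32881.
A* = -0.359328 + -0.32881 = -0.6881

-0.6881


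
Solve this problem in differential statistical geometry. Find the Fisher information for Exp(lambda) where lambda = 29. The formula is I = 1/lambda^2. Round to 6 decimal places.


Fisher information for exponential: I(lambda) = 1/lambda^2.
lambda = 29, lambda^2 = 841.
I = 1/841 = 0.001189

0.001189


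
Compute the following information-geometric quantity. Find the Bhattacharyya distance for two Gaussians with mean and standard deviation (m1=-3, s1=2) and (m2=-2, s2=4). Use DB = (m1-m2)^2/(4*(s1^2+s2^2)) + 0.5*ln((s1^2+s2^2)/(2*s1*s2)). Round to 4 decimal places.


Bhattacharyya distance between two Gaussians:
DB = (m1-m2)^2/(4*(s1^2+s2^2)) + (1/2)*ln((s1^2+s2^2)/(2*s1*s2)).
(m1-m2)^2 = (-1)^2 = 1.
s1^2+s2^2 = 4 + 16 = 20.
term1 = 1/80 = 0.0125.
term2 = 0.5*ln(20/16.0) = 0.111572.
DB = 0.0125 + 0.111572 = 0.1241

0.1241


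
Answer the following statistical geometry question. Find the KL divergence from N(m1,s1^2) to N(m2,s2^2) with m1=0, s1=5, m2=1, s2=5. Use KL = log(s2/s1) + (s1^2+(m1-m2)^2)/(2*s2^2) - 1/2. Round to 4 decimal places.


KL divergence between normal distributions:
KL = log(s2/s1) + (s1^2 + (m1-m2)^2)/(2*s2^2) - 1/2.
log(5/5) = 0.0.
(5^2 + (0-1)^2)/(2*5^2) = (25 + 1)/50 = 0.52.
KL = 0.0 + 0.52 - 0.5 = 0.0200

0.0200


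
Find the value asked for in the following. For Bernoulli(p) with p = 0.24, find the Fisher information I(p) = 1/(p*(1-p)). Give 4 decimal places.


For Bernoulli(p), Fisher information is I(p) = 1/(p*(1-p)).
p = 0.24, 1-p = 0.76.
p*(1-p) = 0.1824.
I(p) = 1/0.1824 = 5.4825

5.4825


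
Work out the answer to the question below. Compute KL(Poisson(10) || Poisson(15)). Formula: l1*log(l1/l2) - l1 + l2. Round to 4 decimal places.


KL divergence for Poisson:
KL = l1*log(l1/l2) - l1 + l2.
l1 = 10, l2 = 15.
log(10/15) = -0.405465.
l1*log(l1/l2) = 10 * -0.405465 = -4.054651.
KL = -4.054651 - 10 + 15 = 0.9453

0.9453


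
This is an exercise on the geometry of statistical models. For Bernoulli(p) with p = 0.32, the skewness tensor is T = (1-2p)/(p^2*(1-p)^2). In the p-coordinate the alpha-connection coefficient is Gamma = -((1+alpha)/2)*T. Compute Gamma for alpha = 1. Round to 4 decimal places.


Skewness (Amari-Chentsov) tensor: T = (1-2p)/(p^2*(1-p)^2).
p = 0.32, 1-2p = 0.36, p^2 = 0.1024, (1-p)^2 = 0.4624.
T = 0.36/(0.1024 * 0.4624) = 7.602995.
In the p-coordinate, Gamma^(alpha) = Gamma^(0) - (alpha/2)*T with Gamma^(0) = (1/2)*g'(p) = -T/2,
so Gamma^(alpha) = -((1+alpha)/2)*T.
alpha = 1, -(1+alpha)/2 = -1.0.
Gamma = -1.0 * 7.602995 = -7.6030

-7.6030


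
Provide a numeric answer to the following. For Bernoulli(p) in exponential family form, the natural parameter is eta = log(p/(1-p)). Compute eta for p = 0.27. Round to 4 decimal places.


Natural parameter for Bernoulli: eta = log(p/(1-p)).
p = 0.27, 1-p = 0.73.
p/(1-p) = 0.369863.
eta = log(0.369863) = -0.9946

-0.9946


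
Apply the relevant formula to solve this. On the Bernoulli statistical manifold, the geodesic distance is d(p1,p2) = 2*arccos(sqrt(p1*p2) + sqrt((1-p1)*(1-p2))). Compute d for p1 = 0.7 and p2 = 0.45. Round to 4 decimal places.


Geodesic distance on Bernoulli manifold:
d(p1,p2) = 2*arccos(sqrt(p1*p2) + sqrt((1-p1)*(1-p2))).
sqrt(p1*p2) = sqrt(0.7*0.45) = 0.561249.
sqrt((1-p1)*(1-p2)) = sqrt(0.3*0.55) = 0.406202.
arg = 0.561249 + 0.406202 = 0.967451.
d = 2*arccos(0.967451) = 0.5117

0.5117


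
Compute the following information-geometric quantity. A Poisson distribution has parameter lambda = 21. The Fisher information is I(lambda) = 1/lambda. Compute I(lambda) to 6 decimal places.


Fisher information for Poisson: I(lambda) = 1/lambda.
lambda = 21.
I(lambda) = 1/21 = 0.047619

0.047619


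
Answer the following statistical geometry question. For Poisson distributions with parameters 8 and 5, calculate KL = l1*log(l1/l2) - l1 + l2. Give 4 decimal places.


KL divergence for Poisson:
KL = l1*log(l1/l2) - l1 + l2.
l1 = 8, l2 = 5.
log(8/5) = 0.470004.
l1*log(l1/l2) = 8 * 0.470004 = 3.760029.
KL = 3.760029 - 8 + 5 = 0.7600

0.7600


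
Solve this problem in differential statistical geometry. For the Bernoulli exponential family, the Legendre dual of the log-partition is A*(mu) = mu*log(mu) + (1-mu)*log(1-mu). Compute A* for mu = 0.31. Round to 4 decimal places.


Legendre transform for Bernoulli:
A*(mu) = mu*log(mu) + (1-mu)*log(1-mu).
mu = 0.31, 1-mu = 0.69.
mu*log(mu) = 0.31*log(0.31) = -0.363067.
(1-mu)*log(1-mu) = 0.69*log(0.69) = -0.256034.
A* = -0.363067 + -0.256034 = -0.6191

-0.6191


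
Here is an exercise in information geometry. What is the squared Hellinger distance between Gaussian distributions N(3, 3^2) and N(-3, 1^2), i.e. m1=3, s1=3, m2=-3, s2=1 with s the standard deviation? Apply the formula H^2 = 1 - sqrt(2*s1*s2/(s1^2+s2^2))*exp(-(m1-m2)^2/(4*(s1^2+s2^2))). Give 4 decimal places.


Squared Hellinger distance for Gaussians:
H^2 = 1 - sqrt(2*s1*s2/(s1^2+s2^2)) * exp(-(m1-m2)^2/(4*(s1^2+s2^2))).
s1^2 = 9, s2^2 = 1, s1^2+s2^2 = 10.
sqrt(2*3*1/(10)) = 0.774597.
(m1-m2)^2 = (6)^2 = 36.
exp(-36/(4*10)) = exp(-0.9) = 0.40657.
H^2 = 1 - 0.774597*0.40657 = 0.6851

0.6851


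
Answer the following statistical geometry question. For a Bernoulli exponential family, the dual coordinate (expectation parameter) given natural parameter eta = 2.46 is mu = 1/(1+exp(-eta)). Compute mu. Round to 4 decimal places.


Dual coordinate (expectation parameter) for Bernoulli:
mu = 1/(1+exp(-eta)).
eta = 2.46.
exp(-eta) = exp(-2.46) = 0.085435.
mu = 1/(1+0.085435) = 0.9213

0.9213


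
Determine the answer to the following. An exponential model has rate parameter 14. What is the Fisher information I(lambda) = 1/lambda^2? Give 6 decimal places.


Fisher information for exponential: I(lambda) = 1/lambda^2.
lambda = 14, lambda^2 = 196.
I = 1/196 = 0.005102

0.005102


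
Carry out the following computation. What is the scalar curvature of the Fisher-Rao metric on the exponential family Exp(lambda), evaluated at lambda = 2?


This family has a single free parameter, so its statistical manifold
is 1-dimensional. The Riemann curvature tensor of any 1-dimensional
Riemannian manifold vanishes identically, so R = 0.

0


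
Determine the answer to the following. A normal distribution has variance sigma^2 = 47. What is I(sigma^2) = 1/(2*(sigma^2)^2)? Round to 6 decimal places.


Fisher information for variance: I(sigma^2) = 1/(2*sigma^4).
sigma^2 = 47, so sigma^4 = 2209.
I = 1/(2*2209) = 1/4418 = 0.000226

0.000226


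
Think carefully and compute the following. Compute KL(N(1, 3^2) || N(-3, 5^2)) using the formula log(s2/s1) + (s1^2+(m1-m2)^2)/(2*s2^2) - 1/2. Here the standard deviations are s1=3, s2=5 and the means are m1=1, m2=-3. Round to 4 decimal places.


KL divergence between normal distributions:
KL = log(s2/s1) + (s1^2 + (m1-m2)^2)/(2*s2^2) - 1/2.
log(5/3) = 0.510826.
(3^2 + (1--3)^2)/(2*5^2) = (9 + 16)/50 = 0.5.
KL = 0.510826 + 0.5 - 0.5 = 0.5108

0.5108


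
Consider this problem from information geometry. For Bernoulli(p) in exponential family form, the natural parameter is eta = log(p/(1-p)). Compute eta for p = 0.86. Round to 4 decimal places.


Natural parameter for Bernoulli: eta = log(p/(1-p)).
p = 0.86, 1-p = 0.14.
p/(1-p) = 6.142857.
eta = log(6.142857) = 1.8153

1.8153


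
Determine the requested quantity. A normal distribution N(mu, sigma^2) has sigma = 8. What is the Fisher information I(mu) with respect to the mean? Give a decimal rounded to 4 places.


The Fisher information for the mean of a normal distribution is I(mu) = 1/sigma^2.
sigma = 8, so sigma^2 = 64.
I(mu) = 1/64 = 0.0156

0.0156


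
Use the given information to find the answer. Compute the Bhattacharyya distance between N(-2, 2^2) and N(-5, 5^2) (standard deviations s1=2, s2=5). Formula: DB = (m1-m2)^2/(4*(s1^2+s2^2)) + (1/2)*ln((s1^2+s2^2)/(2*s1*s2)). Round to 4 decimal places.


Bhattacharyya distance between two Gaussians:
DB = (m1-m2)^2/(4*(s1^2+s2^2)) + (1/2)*ln((s1^2+s2^2)/(2*s1*s2)).
(m1-m2)^2 = (3)^2 = 9.
s1^2+s2^2 = 4 + 25 = 29.
term1 = 9/116 = 0.077586.
term2 = 0.5*ln(29/20.0) = 0.185782.
DB = 0.077586 + 0.185782 = 0.2634

0.2634


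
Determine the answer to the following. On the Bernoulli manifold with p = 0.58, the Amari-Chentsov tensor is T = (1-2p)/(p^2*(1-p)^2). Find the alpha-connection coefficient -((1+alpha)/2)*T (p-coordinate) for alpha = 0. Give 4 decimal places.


Skewness (Amari-Chentsov) tensor: T = (1-2p)/(p^2*(1-p)^2).
p = 0.58, 1-2p = -0.16, p^2 = 0.3364, (1-p)^2 = 0.1764.
T = -0.16/(0.3364 * 0.1764) = -2.696283.
In the p-coordinate, Gamma^(alpha) = Gamma^(0) - (alpha/2)*T with Gamma^(0) = (1/2)*g'(p) = -T/2,
so Gamma^(alpha) = -((1+alpha)/2)*T.
alpha = 0, -(1+alpha)/2 = -0.5.
Gamma = -0.5 * -2.696283 = 1.3481

1.3481


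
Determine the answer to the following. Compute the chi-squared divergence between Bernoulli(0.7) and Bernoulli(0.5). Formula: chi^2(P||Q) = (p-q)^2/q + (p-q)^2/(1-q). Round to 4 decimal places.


Chi-squared divergence between Bernoulli distributions:
chi^2 = (p-q)^2/q + (p-q)^2/(1-q).
p = 0.7, q = 0.5, p-q = 0.2.
(p-q)^2 = 0.04.
term1 = 0.04/0.5 = 0.08.
term2 = 0.04/0.5 = 0.08.
chi^2 = 0.08 + 0.08 = 0.1600

0.1600


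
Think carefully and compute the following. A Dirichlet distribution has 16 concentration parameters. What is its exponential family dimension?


Exponential family dimension calculation:
Dirichlet with 16 components has 16 natural parameters.

16


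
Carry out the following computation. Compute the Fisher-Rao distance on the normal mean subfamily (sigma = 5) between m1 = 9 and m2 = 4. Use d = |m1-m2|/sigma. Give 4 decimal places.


On the fixed-variance normal subfamily, geodesic distance = |m1-m2|/sigma.
|9 - 4| = 5.
sigma = 5.
d = 5/5 = 1.0000

1.0000


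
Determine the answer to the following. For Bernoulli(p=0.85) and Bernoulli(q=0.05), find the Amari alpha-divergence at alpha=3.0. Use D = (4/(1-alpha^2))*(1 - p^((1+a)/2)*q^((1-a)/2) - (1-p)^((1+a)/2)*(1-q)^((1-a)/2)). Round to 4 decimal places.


Amari alpha-divergence:
D = (4/(1-alpha^2))*(1 - p^((1+a)/2)*q^((1-a)/2) - (1-p)^((1+a)/2)*(1-q)^((1-a)/2)).
alpha = 3.0, p = 0.85, q = 0.05.
e1 = (1+alpha)/2 = 2.0, e2 = (1-alpha)/2 = -1.0.
t1 = p^e1 * q^e2 = 0.85^2.0 * 0.05^-1.0 = 14.45.
t2 = (1-p)^e1 * (1-q)^e2 = 0.15^2.0 * 0.95^-1.0 = 0.023684.
4/(1-alpha^2) = -0.5.
D = -0.5*(1 - 14.45 - 0.023684) = 6.7368

6.7368


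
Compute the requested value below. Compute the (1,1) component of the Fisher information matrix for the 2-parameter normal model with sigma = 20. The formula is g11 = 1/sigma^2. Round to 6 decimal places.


For the 2-parameter normal family, the Fisher metric has:
  g11 = 1/sigma^2, g22 = 2/sigma^2.
sigma = 20, sigma^2 = 400.
g11 = 0.002500

0.002500


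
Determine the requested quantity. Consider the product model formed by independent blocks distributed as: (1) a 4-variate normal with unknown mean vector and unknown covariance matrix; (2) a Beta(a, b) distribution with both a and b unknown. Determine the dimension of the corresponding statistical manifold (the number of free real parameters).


The dimension of a statistical manifold equals the number of free
(independent) real parameters of the model. For a product of independent
blocks the parameter counts add.
- 4-variate normal: 4 (mean) + 4*5/2 = 10 (symmetric covariance) = 14.
- Beta (a, b): 2.
Total = 14 + 2 = 16.
Dimension = 16

16


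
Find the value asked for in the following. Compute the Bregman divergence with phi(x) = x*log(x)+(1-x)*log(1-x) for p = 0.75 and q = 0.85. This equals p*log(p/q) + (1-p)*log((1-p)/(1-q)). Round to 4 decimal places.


Bregman divergence with negative entropy generator:
D = p*log(p/q) + (1-p)*log((1-p)/(1-q)).
p = 0.75, q = 0.85.
p*log(p/q) = 0.75*log(0.75/0.85) = -0.093872.
(1-p)*log((1-p)/(1-q)) = 0.25*log(0.25/0.15) = 0.127706.
D = -0.093872 + 0.127706 = 0.0338

0.0338


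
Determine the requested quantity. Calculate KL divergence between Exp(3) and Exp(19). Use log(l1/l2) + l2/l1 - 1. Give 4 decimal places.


KL divergence for exponential family:
KL = log(l1/l2) + l2/l1 - 1.
log(3/19) = -1.845827.
19/3 = 6.333333.
KL = -1.845827 + 6.333333 - 1 = 3.4875

3.4875


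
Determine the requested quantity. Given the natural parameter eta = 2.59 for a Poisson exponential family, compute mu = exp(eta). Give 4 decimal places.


Expectation parameter for Poisson exponential family:
mu = exp(eta).
eta = 2.59.
mu = exp(2.59) = 13.3298

13.3298
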